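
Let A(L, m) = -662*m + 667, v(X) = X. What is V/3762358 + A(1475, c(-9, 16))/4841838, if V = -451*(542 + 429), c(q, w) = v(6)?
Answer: -533194282997/4554181983501 ≈ -0.11708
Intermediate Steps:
c(q, w) = 6
V = -437921 (V = -451*971 = -437921)
A(L, m) = 667 - 662*m
V/3762358 + A(1475, c(-9, 16))/4841838 = -437921/3762358 + (667 - 662*6)/4841838 = -437921*1/3762358 + (667 - 3972)*(1/4841838) = -437921/3762358 - 3305*1/4841838 = -437921/3762358 - 3305/4841838 = -533194282997/4554181983501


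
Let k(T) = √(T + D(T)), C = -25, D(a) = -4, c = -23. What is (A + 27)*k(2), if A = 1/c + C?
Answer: 45*I*√2/23 ≈ 2.7669*I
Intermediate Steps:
k(T) = √(-4 + T) (k(T) = √(T - 4) = √(-4 + T))
A = -576/23 (A = 1/(-23) - 25 = -1/23 - 25 = -576/23 ≈ -25.043)
(A + 27)*k(2) = (-576/23 + 27)*√(-4 + 2) = 45*√(-2)/23 = 45*(I*√2)/23 = 45*I*√2/23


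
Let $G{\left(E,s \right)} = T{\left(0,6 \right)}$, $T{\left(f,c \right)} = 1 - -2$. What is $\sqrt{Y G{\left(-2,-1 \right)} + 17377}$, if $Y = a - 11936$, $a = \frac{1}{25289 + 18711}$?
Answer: $\frac{i \sqrt{89206039670}}{2200} \approx 135.76 i$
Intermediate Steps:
$T{\left(f,c \right)} = 3$ ($T{\left(f,c \right)} = 1 + 2 = 3$)
$a = \frac{1}{44000} \approx 2.2727 \cdot 10^{-5}$
$G{\left(E,s \right)} = 3$
$Y = - \frac{525183999}{44000}$ ($Y = \frac{1}{44000} - 11936 = - \frac{525183999}{44000} \approx -11936.0$)
$\sqrt{Y G{\left(-2,-1 \right)} + 17377} = \sqrt{\left(- \frac{525183999}{44000}\right) 3 + 17377} = \sqrt{- \frac{1575551997}{44000} + 17377} = \sqrt{- \frac{810963997}{44000}} = \frac{i \sqrt{89206039670}}{2200}$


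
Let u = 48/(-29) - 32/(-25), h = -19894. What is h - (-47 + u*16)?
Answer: -14384723/725 ≈ -19841.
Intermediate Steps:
u = -272/725 (u = 48*(-1/29) - 32*(-1/25) = -48/29 + 32/25 = -272/725 ≈ -0.37517)
h - (-47 + u*16) = -19894 - (-47 - 272/725*16) = -19894 - (-47 - 4352/725) = -19894 - 1*(-38427/725) = -19894 + 38427/725 = -14384723/725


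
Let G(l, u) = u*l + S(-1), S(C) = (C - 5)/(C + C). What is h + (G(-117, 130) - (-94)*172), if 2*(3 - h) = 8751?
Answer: -6823/2 ≈ -3411.5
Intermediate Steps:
h = -8745/2 (h = 3 - ½*8751 = 3 - 8751/2 = -8745/2 ≈ -4372.5)
S(C) = (-5 + C)/(2*C) (S(C) = (-5 + C)/((2*C)) = (-5 + C)*(1/(2*C)) = (-5 + C)/(2*C))
G(l, u) = 3 + l*u (G(l, u) = u*l + (½)*(-5 - 1)/(-1) = l*u + (½)*(-1)*(-6) = l*u + 3 = 3 + l*u)
h + (G(-117, 130) - (-94)*172) = -8745/2 + ((3 - 117*130) - (-94)*172) = -8745/2 + ((3 - 15210) - 1*(-16168)) = -8745/2 + (-15207 + 16168) = -8745/2 + 961 = -6823/2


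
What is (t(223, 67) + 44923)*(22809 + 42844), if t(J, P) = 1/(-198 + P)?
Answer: 386362127536/131 ≈ 2.9493e+9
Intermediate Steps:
(t(223, 67) + 44923)*(22809 + 42844) = (1/(-198 + 67) + 44923)*(22809 + 42844) = (1/(-131) + 44923)*65653 = (-1/131 + 44923)*65653 = (5884912/131)*65653 = 386362127536/131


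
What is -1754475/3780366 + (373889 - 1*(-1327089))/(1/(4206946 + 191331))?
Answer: 9427441970215593707/1260122 ≈ 7.4814e+12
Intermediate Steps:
-1754475/3780366 + (373889 - 1*(-1327089))/(1/(4206946 + 191331)) = -1754475*1/3780366 + (373889 + 1327089)/(1/4398277) = -584825/1260122 + 1700978/(1/4398277) = -584825/1260122 + 1700978*4398277 = -584825/1260122 + 7481372414906 = 9427441970215593707/1260122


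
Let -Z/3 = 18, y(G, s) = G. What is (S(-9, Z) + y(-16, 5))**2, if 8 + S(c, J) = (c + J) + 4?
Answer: 6889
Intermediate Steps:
Z = -54 (Z = -3*18 = -54)
S(c, J) = -4 + J + c (S(c, J) = -8 + ((c + J) + 4) = -8 + ((J + c) + 4) = -8 + (4 + J + c) = -4 + J + c)
(S(-9, Z) + y(-16, 5))**2 = ((-4 - 54 - 9) - 16)**2 = (-67 - 16)**2 = (-83)**2 = 6889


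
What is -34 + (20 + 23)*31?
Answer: 1299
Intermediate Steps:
-34 + (20 + 23)*31 = -34 + 43*31 = -34 + 1333 = 1299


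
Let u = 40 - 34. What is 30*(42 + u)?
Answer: 1440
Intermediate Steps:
u = 6
30*(42 + u) = 30*(42 + 6) = 30*48 = 1440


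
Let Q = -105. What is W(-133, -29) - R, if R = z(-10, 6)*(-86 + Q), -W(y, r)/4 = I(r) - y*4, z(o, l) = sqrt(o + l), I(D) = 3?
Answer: -2140 + 382*I ≈ -2140.0 + 382.0*I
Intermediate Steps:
z(o, l) = sqrt(l + o)
W(y, r) = -12 + 16*y (W(y, r) = -4*(3 - y*4) = -4*(3 - 4*y) = -12 + 16*y)
R = -382*I (R = sqrt(6 - 10)*(-86 - 105) = sqrt(-4)*(-191) = (2*I)*(-191) = -382*I ≈ -382.0*I)
W(-133, -29) - R = (-12 + 16*(-133)) - (-382)*I = (-12 - 2128) + 382*I = -2140 + 382*I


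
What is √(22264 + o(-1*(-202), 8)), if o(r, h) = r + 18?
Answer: 2*√5621 ≈ 149.95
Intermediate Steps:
o(r, h) = 18 + r
√(22264 + o(-1*(-202), 8)) = √(22264 + (18 - 1*(-202))) = √(22264 + (18 + 202)) = √(22264 + 220) = √22484 = 2*√5621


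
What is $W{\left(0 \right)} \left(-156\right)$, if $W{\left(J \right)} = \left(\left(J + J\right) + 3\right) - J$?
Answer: $-468$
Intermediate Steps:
$W{\left(J \right)} = 3 + J$ ($W{\left(J \right)} = \left(2 J + 3\right) - J = \left(3 + 2 J\right) - J = 3 + J$)
$W{\left(0 \right)} \left(-156\right) = \left(3 + 0\right) \left(-156\right) = 3 \left(-156\right) = -468$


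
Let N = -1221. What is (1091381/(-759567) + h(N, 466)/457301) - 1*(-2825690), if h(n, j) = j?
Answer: 981505038265190771/347350748667 ≈ 2.8257e+6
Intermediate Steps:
(1091381/(-759567) + h(N, 466)/457301) - 1*(-2825690) = (1091381/(-759567) + 466/457301) - 1*(-2825690) = (1091381*(-1/759567) + 466*(1/457301)) + 2825690 = (-1091381/759567 + 466/457301) + 2825690 = -498735664459/347350748667 + 2825690 = 981505038265190771/347350748667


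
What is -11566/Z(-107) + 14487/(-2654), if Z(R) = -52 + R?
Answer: 28392731/421986 ≈ 67.284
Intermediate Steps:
-11566/Z(-107) + 14487/(-2654) = -11566/(-52 - 107) + 14487/(-2654) = -11566/(-159) + 14487*(-1/2654) = -11566*(-1/159) - 14487/2654 = 11566/159 - 14487/2654 = 28392731/421986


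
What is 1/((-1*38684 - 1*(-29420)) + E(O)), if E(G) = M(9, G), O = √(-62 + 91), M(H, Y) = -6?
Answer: -1/9270 ≈ -0.00010787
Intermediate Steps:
O = √29 ≈ 5.3852
E(G) = -6
1/((-1*38684 - 1*(-29420)) + E(O)) = 1/((-1*38684 - 1*(-29420)) - 6) = 1/((-38684 + 29420) - 6) = 1/(-9264 - 6) = 1/(-9270) = -1/9270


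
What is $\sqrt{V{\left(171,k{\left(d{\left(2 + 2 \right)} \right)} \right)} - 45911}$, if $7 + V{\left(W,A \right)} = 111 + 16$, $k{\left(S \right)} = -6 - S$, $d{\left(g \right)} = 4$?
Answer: $i \sqrt{45791} \approx 213.99 i$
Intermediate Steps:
$V{\left(W,A \right)} = 120$ ($V{\left(W,A \right)} = -7 + \left(111 + 16\right) = -7 + 127 = 120$)
$\sqrt{V{\left(171,k{\left(d{\left(2 + 2 \right)} \right)} \right)} - 45911} = \sqrt{120 - 45911} = \sqrt{-45791} = i \sqrt{45791}$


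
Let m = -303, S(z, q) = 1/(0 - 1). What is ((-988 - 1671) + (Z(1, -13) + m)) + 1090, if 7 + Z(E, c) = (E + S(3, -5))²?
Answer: -1879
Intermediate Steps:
S(z, q) = -1 (S(z, q) = 1/(-1) = -1)
Z(E, c) = -7 + (-1 + E)² (Z(E, c) = -7 + (E - 1)² = -7 + (-1 + E)²)
((-988 - 1671) + (Z(1, -13) + m)) + 1090 = ((-988 - 1671) + ((-7 + (-1 + 1)²) - 303)) + 1090 = (-2659 + ((-7 + 0²) - 303)) + 1090 = (-2659 + ((-7 + 0) - 303)) + 1090 = (-2659 + (-7 - 303)) + 1090 = (-2659 - 310) + 1090 = -2969 + 1090 = -1879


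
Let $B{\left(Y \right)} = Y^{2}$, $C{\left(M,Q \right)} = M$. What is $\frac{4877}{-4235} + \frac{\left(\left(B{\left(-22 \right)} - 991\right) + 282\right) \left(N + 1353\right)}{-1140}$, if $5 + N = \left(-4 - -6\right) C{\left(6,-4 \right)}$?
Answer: $\frac{21505837}{80465} \approx 267.27$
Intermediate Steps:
$N = 7$ ($N = -5 + \left(-4 - -6\right) 6 = -5 + \left(-4 + 6\right) 6 = -5 + 2 \cdot 6 = -5 + 12 = 7$)
$\frac{4877}{-4235} + \frac{\left(\left(B{\left(-22 \right)} - 991\right) + 282\right) \left(N + 1353\right)}{-1140} = \frac{4877}{-4235} + \frac{\left(\left(\left(-22\right)^{2} - 991\right) + 282\right) \left(7 + 1353\right)}{-1140} = 4877 \left(- \frac{1}{4235}\right) + \left(\left(484 - 991\right) + 282\right) 1360 \left(- \frac{1}{1140}\right) = - \frac{4877}{4235} + \left(-507 + 282\right) 1360 \left(- \frac{1}{1140}\right) = - \frac{4877}{4235} + \left(-225\right) 1360 \left(- \frac{1}{1140}\right) = - \frac{4877}{4235} - - \frac{5100}{19} = - \frac{4877}{4235} + \frac{5100}{19} = \frac{21505837}{80465}$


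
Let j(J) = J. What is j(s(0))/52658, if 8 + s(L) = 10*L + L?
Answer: -4/26329 ≈ -0.00015192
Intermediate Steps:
s(L) = -8 + 11*L (s(L) = -8 + (10*L + L) = -8 + 11*L)
j(s(0))/52658 = (-8 + 11*0)/52658 = (-8 + 0)*(1/52658) = -8*1/52658 = -4/26329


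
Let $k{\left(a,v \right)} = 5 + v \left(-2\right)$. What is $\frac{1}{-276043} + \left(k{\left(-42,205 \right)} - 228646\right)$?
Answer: $- \frac{63227925194}{276043} \approx -2.2905 \cdot 10^{5}$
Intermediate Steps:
$k{\left(a,v \right)} = 5 - 2 v$
$\frac{1}{-276043} + \left(k{\left(-42,205 \right)} - 228646\right) = \frac{1}{-276043} + \left(\left(5 - 410\right) - 228646\right) = - \frac{1}{276043} + \left(\left(5 - 410\right) - 228646\right) = - \frac{1}{276043} - 229051 = - \frac{63227925194}{276043}$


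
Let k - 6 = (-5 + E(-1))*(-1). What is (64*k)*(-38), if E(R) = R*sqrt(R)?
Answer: -26752 - 2432*I ≈ -26752.0 - 2432.0*I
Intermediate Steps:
E(R) = R**(3/2)
k = 11 + I (k = 6 + (-5 + (-1)**(3/2))*(-1) = 6 + (-5 - I)*(-1) = 6 + (5 + I) = 11 + I ≈ 11.0 + 1.0*I)
(64*k)*(-38) = (64*(11 + I))*(-38) = (704 + 64*I)*(-38) = -26752 - 2432*I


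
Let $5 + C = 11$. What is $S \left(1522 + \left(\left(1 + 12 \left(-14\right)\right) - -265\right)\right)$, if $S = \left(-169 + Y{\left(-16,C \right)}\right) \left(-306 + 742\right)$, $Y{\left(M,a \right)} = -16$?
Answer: $-130669200$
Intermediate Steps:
$C = 6$ ($C = -5 + 11 = 6$)
$S = -80660$ ($S = \left(-169 - 16\right) \left(-306 + 742\right) = \left(-185\right) 436 = -80660$)
$S \left(1522 + \left(\left(1 + 12 \left(-14\right)\right) - -265\right)\right) = - 80660 \left(1522 + \left(\left(1 + 12 \left(-14\right)\right) - -265\right)\right) = - 80660 \left(1522 + \left(\left(1 - 168\right) + 265\right)\right) = - 80660 \left(1522 + \left(-167 + 265\right)\right) = - 80660 \left(1522 + 98\right) = \left(-80660\right) 1620 = -130669200$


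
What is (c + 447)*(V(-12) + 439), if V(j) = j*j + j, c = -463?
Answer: -9136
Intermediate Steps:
V(j) = j + j**2 (V(j) = j**2 + j = j + j**2)
(c + 447)*(V(-12) + 439) = (-463 + 447)*(-12*(1 - 12) + 439) = -16*(-12*(-11) + 439) = -16*(132 + 439) = -16*571 = -9136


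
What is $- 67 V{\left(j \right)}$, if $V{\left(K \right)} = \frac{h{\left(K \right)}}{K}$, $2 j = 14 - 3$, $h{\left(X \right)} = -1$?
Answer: $\frac{134}{11} \approx 12.182$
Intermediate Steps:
$j = \frac{11}{2}$ ($j = \frac{14 - 3}{2} = \frac{1}{2} \cdot 11 = \frac{11}{2} \approx 5.5$)
$V{\left(K \right)} = - \frac{1}{K}$
$- 67 V{\left(j \right)} = - 67 \left(- \frac{1}{\frac{11}{2}}\right) = - 67 \left(\left(-1\right) \frac{2}{11}\right) = \left(-67\right) \left(- \frac{2}{11}\right) = \frac{134}{11}$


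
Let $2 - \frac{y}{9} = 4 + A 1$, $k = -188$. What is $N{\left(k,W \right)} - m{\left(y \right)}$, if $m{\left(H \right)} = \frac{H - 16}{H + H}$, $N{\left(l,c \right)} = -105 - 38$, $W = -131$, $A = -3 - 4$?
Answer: $- \frac{12899}{90} \approx -143.32$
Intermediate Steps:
$A = -7$ ($A = -3 - 4 = -7$)
$y = 45$ ($y = 18 - 9 \left(4 - 7\right) = 18 - -27 = 18 + 27 = 45$)
$N{\left(l,c \right)} = -143$ ($N{\left(l,c \right)} = -105 - 38 = -143$)
$m{\left(H \right)} = \frac{-16 + H}{2 H}$
$N{\left(k,W \right)} - m{\left(y \right)} = -143 - \frac{-16 + 45}{2 \cdot 45} = -143 - \frac{1}{2} \cdot \frac{1}{45} \cdot 29 = -143 - \frac{29}{90} = - \frac{12899}{90}$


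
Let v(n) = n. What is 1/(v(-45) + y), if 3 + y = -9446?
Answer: -1/9494 ≈ -0.00010533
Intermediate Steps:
y = -9449 (y = -3 - 9446 = -9449)
1/(v(-45) + y) = 1/(-45 - 9449) = 1/(-9494) = -1/9494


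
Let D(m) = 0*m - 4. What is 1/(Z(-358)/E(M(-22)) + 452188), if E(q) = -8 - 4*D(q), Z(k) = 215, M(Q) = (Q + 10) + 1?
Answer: 8/3617719 ≈ 2.2113e-6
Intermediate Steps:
M(Q) = 11 + Q (M(Q) = (10 + Q) + 1 = 11 + Q)
D(m) = -4 (D(m) = 0 - 4 = -4)
E(q) = 8 (E(q) = -8 - 4*(-4) = -8 + 16 = 8)
1/(Z(-358)/E(M(-22)) + 452188) = 1/(215/8 + 452188) = 1/(3617719/8) = 8/3617719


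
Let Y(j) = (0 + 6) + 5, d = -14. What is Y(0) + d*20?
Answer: -269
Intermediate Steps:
Y(j) = 11 (Y(j) = 6 + 5 = 11)
Y(0) + d*20 = 11 - 14*20 = 11 - 280 = -269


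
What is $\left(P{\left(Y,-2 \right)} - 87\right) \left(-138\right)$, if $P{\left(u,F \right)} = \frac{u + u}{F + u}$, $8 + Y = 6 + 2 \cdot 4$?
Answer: $11592$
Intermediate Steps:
$Y = 6$ ($Y = -8 + \left(6 + 2 \cdot 4\right) = -8 + \left(6 + 8\right) = -8 + 14 = 6$)
$P{\left(u,F \right)} = \frac{2 u}{F + u}$
$\left(P{\left(Y,-2 \right)} - 87\right) \left(-138\right) = \left(2 \cdot 6 \frac{1}{-2 + 6} - 87\right) \left(-138\right) = \left(2 \cdot 6 \cdot \frac{1}{4} - 87\right) \left(-138\right) = \left(3 - 87\right) \left(-138\right) = \left(-84\right) \left(-138\right) = 11592$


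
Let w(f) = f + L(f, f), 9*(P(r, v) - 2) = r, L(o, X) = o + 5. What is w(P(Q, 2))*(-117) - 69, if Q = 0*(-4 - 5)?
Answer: -1122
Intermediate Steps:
Q = 0 (Q = 0*(-9) = 0)
L(o, X) = 5 + o
P(r, v) = 2 + r/9
w(f) = 5 + 2*f (w(f) = f + (5 + f) = 5 + 2*f)
w(P(Q, 2))*(-117) - 69 = (5 + 2*(2 + (⅑)*0))*(-117) - 69 = (5 + 2*(2 + 0))*(-117) - 69 = (5 + 2*2)*(-117) - 69 = (5 + 4)*(-117) - 69 = 9*(-117) - 69 = -1053 - 69 = -1122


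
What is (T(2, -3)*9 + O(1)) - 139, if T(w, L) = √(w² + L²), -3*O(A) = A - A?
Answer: -139 + 9*√13 ≈ -106.55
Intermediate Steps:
O(A) = 0 (O(A) = -(A - A)/3 = -⅓*0 = 0)
T(w, L) = √(L² + w²)
(T(2, -3)*9 + O(1)) - 139 = (√((-3)² + 2²)*9 + 0) - 139 = (√(9 + 4)*9 + 0) - 139 = (√13*9 + 0) - 139 = (9*√13 + 0) - 139 = 9*√13 - 139 = -139 + 9*√13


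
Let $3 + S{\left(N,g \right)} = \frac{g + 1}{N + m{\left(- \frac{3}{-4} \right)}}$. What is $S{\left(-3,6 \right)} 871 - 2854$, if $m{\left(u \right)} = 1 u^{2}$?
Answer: $- \frac{23905}{3} \approx -7968.3$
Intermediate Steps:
$m{\left(u \right)} = u^{2}$
$S{\left(N,g \right)} = -3 + \frac{1 + g}{\frac{9}{16} + N}$ ($S{\left(N,g \right)} = -3 + \frac{g + 1}{N + \left(- \frac{3}{-4}\right)^{2}} = -3 + \frac{1 + g}{N + \left(\left(-3\right) \left(- \frac{1}{4}\right)\right)^{2}} = -3 + \frac{1 + g}{N + \left(\frac{3}{4}\right)^{2}} = -3 + \frac{1 + g}{N + \frac{9}{16}} = -3 + \frac{1 + g}{\frac{9}{16} + N}$)
$S{\left(-3,6 \right)} 871 - 2854 = \frac{-11 - -144 + 16 \cdot 6}{9 + 16 \left(-3\right)} 871 - 2854 = \frac{-11 + 144 + 96}{9 - 48} \cdot 871 - 2854 = \frac{1}{-39} \cdot 229 \cdot 871 - 2854 = \left(- \frac{1}{39}\right) 229 \cdot 871 - 2854 = \left(- \frac{229}{39}\right) 871 - 2854 = - \frac{15343}{3} - 2854 = - \frac{23905}{3}$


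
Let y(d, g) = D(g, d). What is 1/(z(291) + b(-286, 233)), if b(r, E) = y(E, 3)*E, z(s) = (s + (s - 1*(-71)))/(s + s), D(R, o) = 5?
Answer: 582/678683 ≈ 0.00085754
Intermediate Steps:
y(d, g) = 5
z(s) = (71 + 2*s)/(2*s) (z(s) = (s + (s + 71))/((2*s)) = (s + (71 + s))*(1/(2*s)) = (71 + 2*s)*(1/(2*s)) = (71 + 2*s)/(2*s))
b(r, E) = 5*E
1/(z(291) + b(-286, 233)) = 1/((71/2 + 291)/291 + 5*233) = 1/((1/291)*(653/2) + 1165) = 1/(653/582 + 1165) = 1/(678683/582) = 582/678683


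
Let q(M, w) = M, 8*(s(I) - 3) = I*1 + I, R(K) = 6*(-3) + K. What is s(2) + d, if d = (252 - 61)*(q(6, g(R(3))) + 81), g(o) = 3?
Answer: 33241/2 ≈ 16621.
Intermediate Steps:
R(K) = -18 + K
s(I) = 3 + I/4 (s(I) = 3 + (I*1 + I)/8 = 3 + (I + I)/8 = 3 + (2*I)/8 = 3 + I/4)
d = 16617 (d = (252 - 61)*(6 + 81) = 191*87 = 16617)
s(2) + d = (3 + (¼)*2) + 16617 = (3 + ½) + 16617 = 7/2 + 16617 = 33241/2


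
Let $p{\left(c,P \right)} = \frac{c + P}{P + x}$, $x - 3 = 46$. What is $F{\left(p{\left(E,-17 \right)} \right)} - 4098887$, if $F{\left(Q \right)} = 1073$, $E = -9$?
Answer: $-4097814$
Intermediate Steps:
$x = 49$ ($x = 3 + 46 = 49$)
$p{\left(c,P \right)} = \frac{P + c}{49 + P}$ ($p{\left(c,P \right)} = \frac{c + P}{P + 49} = \frac{P + c}{49 + P}$)
$F{\left(p{\left(E,-17 \right)} \right)} - 4098887 = 1073 - 4098887 = -4097814$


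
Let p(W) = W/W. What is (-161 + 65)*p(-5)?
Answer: -96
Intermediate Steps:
p(W) = 1
(-161 + 65)*p(-5) = (-161 + 65)*1 = -96*1 = -96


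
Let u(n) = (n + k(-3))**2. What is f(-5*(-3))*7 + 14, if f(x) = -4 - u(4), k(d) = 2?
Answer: -266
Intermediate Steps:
u(n) = (2 + n)**2 (u(n) = (n + 2)**2 = (2 + n)**2)
f(x) = -40 (f(x) = -4 - (2 + 4)**2 = -4 - 1*6**2 = -4 - 1*36 = -4 - 36 = -40)
f(-5*(-3))*7 + 14 = -40*7 + 14 = -280 + 14 = -266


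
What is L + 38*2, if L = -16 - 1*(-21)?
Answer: 81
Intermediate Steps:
L = 5 (L = -16 + 21 = 5)
L + 38*2 = 5 + 38*2 = 5 + 76 = 81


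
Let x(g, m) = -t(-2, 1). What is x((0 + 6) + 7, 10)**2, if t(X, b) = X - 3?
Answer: 25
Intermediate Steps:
t(X, b) = -3 + X
x(g, m) = 5 (x(g, m) = -(-3 - 2) = -1*(-5) = 5)
x((0 + 6) + 7, 10)**2 = 5**2 = 25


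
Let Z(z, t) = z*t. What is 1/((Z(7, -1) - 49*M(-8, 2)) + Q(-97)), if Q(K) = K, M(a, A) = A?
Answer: -1/202 ≈ -0.0049505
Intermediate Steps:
Z(z, t) = t*z
1/((Z(7, -1) - 49*M(-8, 2)) + Q(-97)) = 1/((-1*7 - 49*2) - 97) = 1/((-7 - 98) - 97) = 1/(-105 - 97) = 1/(-202) = -1/202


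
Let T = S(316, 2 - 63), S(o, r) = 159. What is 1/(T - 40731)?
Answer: -1/40572 ≈ -2.4648e-5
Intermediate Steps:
T = 159
1/(T - 40731) = 1/(159 - 40731) = 1/(-40572) = -1/40572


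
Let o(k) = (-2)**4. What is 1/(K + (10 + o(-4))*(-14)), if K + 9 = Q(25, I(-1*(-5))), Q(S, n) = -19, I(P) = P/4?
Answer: -1/392 ≈ -0.0025510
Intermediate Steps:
I(P) = P/4 (I(P) = P*(1/4) = P/4)
o(k) = 16
K = -28 (K = -9 - 19 = -28)
1/(K + (10 + o(-4))*(-14)) = 1/(-28 + (10 + 16)*(-14)) = 1/(-28 + 26*(-14)) = 1/(-28 - 364) = 1/(-392) = -1/392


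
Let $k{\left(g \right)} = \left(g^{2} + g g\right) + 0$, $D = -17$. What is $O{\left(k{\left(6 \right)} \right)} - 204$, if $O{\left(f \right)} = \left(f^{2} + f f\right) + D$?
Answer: $10147$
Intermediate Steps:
$k{\left(g \right)} = 2 g^{2}$ ($k{\left(g \right)} = \left(g^{2} + g^{2}\right) + 0 = 2 g^{2} + 0 = 2 g^{2}$)
$O{\left(f \right)} = -17 + 2 f^{2}$ ($O{\left(f \right)} = \left(f^{2} + f f\right) - 17 = \left(f^{2} + f^{2}\right) - 17 = 2 f^{2} - 17 = -17 + 2 f^{2}$)
$O{\left(k{\left(6 \right)} \right)} - 204 = \left(-17 + 2 \left(2 \cdot 6^{2}\right)^{2}\right) - 204 = \left(-17 + 2 \left(2 \cdot 36\right)^{2}\right) - 204 = \left(-17 + 2 \cdot 72^{2}\right) - 204 = \left(-17 + 2 \cdot 5184\right) - 204 = \left(-17 + 10368\right) - 204 = 10351 - 204 = 10147$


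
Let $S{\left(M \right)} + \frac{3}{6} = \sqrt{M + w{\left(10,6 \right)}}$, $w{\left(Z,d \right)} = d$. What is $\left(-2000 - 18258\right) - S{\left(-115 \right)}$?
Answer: $- \frac{40515}{2} - i \sqrt{109} \approx -20258.0 - 10.44 i$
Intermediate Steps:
$S{\left(M \right)} = - \frac{1}{2} + \sqrt{6 + M}$ ($S{\left(M \right)} = - \frac{1}{2} + \sqrt{M + 6} = - \frac{1}{2} + \sqrt{6 + M}$)
$\left(-2000 - 18258\right) - S{\left(-115 \right)} = \left(-2000 - 18258\right) - \left(- \frac{1}{2} + \sqrt{6 - 115}\right) = -20258 - \left(- \frac{1}{2} + \sqrt{-109}\right) = -20258 - \left(- \frac{1}{2} + i \sqrt{109}\right) = -20258 + \left(\frac{1}{2} - i \sqrt{109}\right) = - \frac{40515}{2} - i \sqrt{109}$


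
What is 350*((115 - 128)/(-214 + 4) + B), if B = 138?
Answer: 144965/3 ≈ 48322.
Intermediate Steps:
350*((115 - 128)/(-214 + 4) + B) = 350*((115 - 128)/(-214 + 4) + 138) = 350*(-13/(-210) + 138) = 350*(-13*(-1/210) + 138) = 350*(13/210 + 138) = 350*(28993/210) = 144965/3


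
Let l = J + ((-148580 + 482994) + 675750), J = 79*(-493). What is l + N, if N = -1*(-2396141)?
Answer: 3367358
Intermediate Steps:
J = -38947
N = 2396141
l = 971217 (l = -38947 + ((-148580 + 482994) + 675750) = -38947 + (334414 + 675750) = -38947 + 1010164 = 971217)
l + N = 971217 + 2396141 = 3367358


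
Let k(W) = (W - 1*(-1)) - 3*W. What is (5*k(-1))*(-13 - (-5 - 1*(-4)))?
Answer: -180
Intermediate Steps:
k(W) = 1 - 2*W (k(W) = (W + 1) - 3*W = (1 + W) - 3*W = 1 - 2*W)
(5*k(-1))*(-13 - (-5 - 1*(-4))) = (5*(1 - 2*(-1)))*(-13 - (-5 - 1*(-4))) = (5*(1 + 2))*(-13 - (-5 + 4)) = (5*3)*(-13 - 1*(-1)) = 15*(-13 + 1) = 15*(-12) = -180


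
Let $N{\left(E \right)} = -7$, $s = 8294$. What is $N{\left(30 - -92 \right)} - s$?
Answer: $-8301$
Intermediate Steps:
$N{\left(30 - -92 \right)} - s = -7 - 8294 = -8301$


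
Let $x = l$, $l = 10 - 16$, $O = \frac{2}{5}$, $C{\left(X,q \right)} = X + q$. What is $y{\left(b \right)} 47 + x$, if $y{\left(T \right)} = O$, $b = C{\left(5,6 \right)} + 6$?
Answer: $\frac{64}{5} \approx 12.8$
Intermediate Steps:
$b = 17$ ($b = \left(5 + 6\right) + 6 = 11 + 6 = 17$)
$O = \frac{2}{5}$ ($O = 2 \cdot \frac{1}{5} = \frac{2}{5} \approx 0.4$)
$l = -6$
$x = -6$
$y{\left(T \right)} = \frac{2}{5}$
$y{\left(b \right)} 47 + x = \frac{2}{5} \cdot 47 - 6 = \frac{94}{5} - 6 = \frac{64}{5}$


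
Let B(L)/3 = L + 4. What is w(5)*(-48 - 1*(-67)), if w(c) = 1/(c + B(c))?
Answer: 19/32 ≈ 0.59375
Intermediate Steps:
B(L) = 12 + 3*L (B(L) = 3*(L + 4) = 3*(4 + L) = 12 + 3*L)
w(c) = 1/(12 + 4*c) (w(c) = 1/(c + (12 + 3*c)) = 1/(12 + 4*c))
w(5)*(-48 - 1*(-67)) = (1/(4*(3 + 5)))*(-48 - 1*(-67)) = ((1/4)/8)*(-48 + 67) = ((1/4)*(1/8))*19 = (1/32)*19 = 19/32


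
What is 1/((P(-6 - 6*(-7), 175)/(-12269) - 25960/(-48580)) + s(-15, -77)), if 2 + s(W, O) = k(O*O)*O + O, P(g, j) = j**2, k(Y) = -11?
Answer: 29801401/22829013005 ≈ 0.0013054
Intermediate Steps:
s(W, O) = -2 - 10*O (s(W, O) = -2 + (-11*O + O) = -2 - 10*O)
1/((P(-6 - 6*(-7), 175)/(-12269) - 25960/(-48580)) + s(-15, -77)) = 1/((175**2/(-12269) - 25960/(-48580)) + (-2 - 10*(-77))) = 1/((30625*(-1/12269) - 25960*(-1/48580)) + (-2 + 770)) = 1/((-30625/12269 + 1298/2429) + 768) = 1/(-58462963/29801401 + 768) = 1/(22829013005/29801401) = 29801401/22829013005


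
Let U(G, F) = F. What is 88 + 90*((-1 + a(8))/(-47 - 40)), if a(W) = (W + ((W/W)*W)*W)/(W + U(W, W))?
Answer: 2447/29 ≈ 84.379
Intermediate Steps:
a(W) = (W + W²)/(2*W) (a(W) = (W + ((W/W)*W)*W)/(W + W) = (W + (1*W)*W)/((2*W)) = (W + W*W)*(1/(2*W)) = (W + W²)*(1/(2*W)) = (W + W²)/(2*W))
88 + 90*((-1 + a(8))/(-47 - 40)) = 88 + 90*((-1 + (½ + (½)*8))/(-47 - 40)) = 88 + 90*((-1 + (½ + 4))/(-87)) = 88 + 90*((-1 + 9/2)*(-1/87)) = 88 + 90*((7/2)*(-1/87)) = 88 + 90*(-7/174) = 88 - 105/29 = 2447/29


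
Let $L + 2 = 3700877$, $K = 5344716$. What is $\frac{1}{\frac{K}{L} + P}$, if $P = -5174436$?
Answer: $- \frac{1233625}{6383311828928} \approx -1.9326 \cdot 10^{-7}$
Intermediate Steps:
$L = 3700875$ ($L = -2 + 3700877 = 3700875$)
$\frac{1}{\frac{K}{L} + P} = \frac{1}{\frac{5344716}{3700875} - 5174436} = \frac{1}{5344716 \cdot \frac{1}{3700875} - 5174436} = \frac{1}{\frac{1781572}{1233625} - 5174436} = \frac{1}{- \frac{6383311828928}{1233625}} = - \frac{1233625}{6383311828928}$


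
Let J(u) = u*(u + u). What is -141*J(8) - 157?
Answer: -18205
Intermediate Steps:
J(u) = 2*u² (J(u) = u*(2*u) = 2*u²)
-141*J(8) - 157 = -282*8² - 157 = -282*64 - 157 = -141*128 - 157 = -18048 - 157 = -18205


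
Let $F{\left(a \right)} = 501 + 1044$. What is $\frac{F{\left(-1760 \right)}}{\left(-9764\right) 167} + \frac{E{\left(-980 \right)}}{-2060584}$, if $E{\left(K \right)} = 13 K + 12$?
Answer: $\frac{2196315223}{419995442924} \approx 0.0052294$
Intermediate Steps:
$F{\left(a \right)} = 1545$
$E{\left(K \right)} = 12 + 13 K$
$\frac{F{\left(-1760 \right)}}{\left(-9764\right) 167} + \frac{E{\left(-980 \right)}}{-2060584} = \frac{1545}{\left(-9764\right) 167} + \frac{12 + 13 \left(-980\right)}{-2060584} = \frac{1545}{-1630588} + \left(12 - 12740\right) \left(- \frac{1}{2060584}\right) = 1545 \left(- \frac{1}{1630588}\right) - - \frac{1591}{257573} = - \frac{1545}{1630588} + \frac{1591}{257573} = \frac{2196315223}{419995442924}$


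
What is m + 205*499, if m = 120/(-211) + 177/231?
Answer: 1661990074/16247 ≈ 1.0230e+5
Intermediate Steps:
m = 3209/16247 (m = 120*(-1/211) + 177*(1/231) = -120/211 + 59/77 = 3209/16247 ≈ 0.19751)
m + 205*499 = 3209/16247 + 205*499 = 3209/16247 + 102295 = 1661990074/16247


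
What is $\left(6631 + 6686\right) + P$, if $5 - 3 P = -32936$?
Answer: $\frac{72892}{3} \approx 24297.0$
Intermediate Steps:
$P = \frac{32941}{3}$ ($P = \frac{5}{3} - - \frac{32936}{3} = \frac{5}{3} + \frac{32936}{3} = \frac{32941}{3} \approx 10980.0$)
$\left(6631 + 6686\right) + P = \left(6631 + 6686\right) + \frac{32941}{3} = 13317 + \frac{32941}{3} = \frac{72892}{3}$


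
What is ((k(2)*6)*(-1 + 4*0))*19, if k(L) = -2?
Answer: 228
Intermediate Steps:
((k(2)*6)*(-1 + 4*0))*19 = ((-2*6)*(-1 + 4*0))*19 = -12*(-1 + 0)*19 = -12*(-1)*19 = 12*19 = 228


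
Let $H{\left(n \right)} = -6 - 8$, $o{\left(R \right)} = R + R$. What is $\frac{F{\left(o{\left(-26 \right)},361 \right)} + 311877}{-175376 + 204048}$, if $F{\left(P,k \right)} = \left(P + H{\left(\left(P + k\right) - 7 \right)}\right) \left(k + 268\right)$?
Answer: $\frac{270363}{28672} \approx 9.4295$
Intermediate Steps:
$o{\left(R \right)} = 2 R$
$H{\left(n \right)} = -14$
$F{\left(P,k \right)} = \left(-14 + P\right) \left(268 + k\right)$ ($F{\left(P,k \right)} = \left(P - 14\right) \left(k + 268\right) = \left(-14 + P\right) \left(268 + k\right)$)
$\frac{F{\left(o{\left(-26 \right)},361 \right)} + 311877}{-175376 + 204048} = \frac{\left(-3752 - 5054 + 268 \cdot 2 \left(-26\right) + 2 \left(-26\right) 361\right) + 311877}{-175376 + 204048} = \frac{\left(-3752 - 5054 + 268 \left(-52\right) - 18772\right) + 311877}{28672} = \left(\left(-3752 - 5054 - 13936 - 18772\right) + 311877\right) \frac{1}{28672} = \left(-41514 + 311877\right) \frac{1}{28672} = 270363 \cdot \frac{1}{28672} = \frac{270363}{28672}$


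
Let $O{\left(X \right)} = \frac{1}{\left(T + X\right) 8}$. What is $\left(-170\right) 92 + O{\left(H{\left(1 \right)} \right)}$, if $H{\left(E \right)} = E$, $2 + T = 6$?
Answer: $- \frac{625599}{40} \approx -15640.0$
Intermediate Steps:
$T = 4$ ($T = -2 + 6 = 4$)
$O{\left(X \right)} = \frac{1}{32 + 8 X}$ ($O{\left(X \right)} = \frac{1}{\left(4 + X\right) 8} = \frac{1}{32 + 8 X}$)
$\left(-170\right) 92 + O{\left(H{\left(1 \right)} \right)} = \left(-170\right) 92 + \frac{1}{8 \left(4 + 1\right)} = -15640 + \frac{1}{8 \cdot 5} = -15640 + \frac{1}{8} \cdot \frac{1}{5} = -15640 + \frac{1}{40} = - \frac{625599}{40}$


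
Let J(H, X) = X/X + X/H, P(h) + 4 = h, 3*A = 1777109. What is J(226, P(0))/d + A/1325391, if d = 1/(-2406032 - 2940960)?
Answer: -2359922538786059/449307549 ≈ -5.2524e+6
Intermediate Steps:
A = 1777109/3 (A = (⅓)*1777109 = 1777109/3 ≈ 5.9237e+5)
P(h) = -4 + h
d = -1/5346992 (d = 1/(-5346992) = -1/5346992 ≈ -1.8702e-7)
J(H, X) = 1 + X/H
J(226, P(0))/d + A/1325391 = ((226 + (-4 + 0))/226)/(-1/5346992) + (1777109/3)/1325391 = ((226 - 4)/226)*(-5346992) + (1777109/3)*(1/1325391) = ((1/226)*222)*(-5346992) + 1777109/3976173 = (111/113)*(-5346992) + 1777109/3976173 = -593516112/113 + 1777109/3976173 = -2359922538786059/449307549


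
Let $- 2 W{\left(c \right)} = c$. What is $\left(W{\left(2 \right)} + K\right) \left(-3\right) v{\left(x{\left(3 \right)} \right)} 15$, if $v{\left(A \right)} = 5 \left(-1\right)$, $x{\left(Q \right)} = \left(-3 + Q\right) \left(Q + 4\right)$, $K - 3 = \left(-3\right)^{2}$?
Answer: $2475$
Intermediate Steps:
$K = 12$ ($K = 3 + \left(-3\right)^{2} = 3 + 9 = 12$)
$W{\left(c \right)} = - \frac{c}{2}$
$x{\left(Q \right)} = \left(-3 + Q\right) \left(4 + Q\right)$
$v{\left(A \right)} = -5$
$\left(W{\left(2 \right)} + K\right) \left(-3\right) v{\left(x{\left(3 \right)} \right)} 15 = \left(\left(- \frac{1}{2}\right) 2 + 12\right) \left(-3\right) \left(-5\right) 15 = \left(-1 + 12\right) \left(-3\right) \left(-5\right) 15 = 11 \left(-3\right) \left(-5\right) 15 = \left(-33\right) \left(-5\right) 15 = 165 \cdot 15 = 2475$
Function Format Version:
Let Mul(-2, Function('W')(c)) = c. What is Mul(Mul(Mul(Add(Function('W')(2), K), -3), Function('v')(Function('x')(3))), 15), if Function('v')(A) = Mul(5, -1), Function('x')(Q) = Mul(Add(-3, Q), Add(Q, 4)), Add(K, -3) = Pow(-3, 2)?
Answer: 2475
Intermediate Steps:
K = 12 (K = Add(3, Pow(-3, 2)) = Add(3, 9) = 12)
Function('W')(c) = Mul(Rational(-1, 2), c)
Function('x')(Q) = Mul(Add(-3, Q), Add(4, Q))
Function('v')(A) = -5
Mul(Mul(Mul(Add(Function('W')(2), K), -3), Function('v')(Function('x')(3))), 15) = Mul(Mul(Mul(Add(Mul(Rational(-1, 2), 2), 12), -3), -5), 15) = Mul(Mul(Mul(Add(-1, 12), -3), -5), 15) = Mul(Mul(Mul(11, -3), -5), 15) = Mul(Mul(-33, -5), 15) = Mul(165, 15) = 2475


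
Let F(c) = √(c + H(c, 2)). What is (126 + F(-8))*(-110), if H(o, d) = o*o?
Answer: -13860 - 220*√14 ≈ -14683.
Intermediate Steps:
H(o, d) = o²
F(c) = √(c + c²)
(126 + F(-8))*(-110) = (126 + √(-8*(1 - 8)))*(-110) = (126 + √(-8*(-7)))*(-110) = (126 + √56)*(-110) = (126 + 2*√14)*(-110) = -13860 - 220*√14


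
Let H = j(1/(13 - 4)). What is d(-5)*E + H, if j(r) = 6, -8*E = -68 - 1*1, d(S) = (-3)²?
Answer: 669/8 ≈ 83.625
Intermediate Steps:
d(S) = 9
E = 69/8 (E = -(-68 - 1*1)/8 = -(-68 - 1)/8 = -⅛*(-69) = 69/8 ≈ 8.6250)
H = 6
d(-5)*E + H = 9*(69/8) + 6 = 621/8 + 6 = 669/8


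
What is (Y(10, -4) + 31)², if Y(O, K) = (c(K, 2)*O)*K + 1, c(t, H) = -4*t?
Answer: 369664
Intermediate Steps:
Y(O, K) = 1 - 4*O*K² (Y(O, K) = ((-4*K)*O)*K + 1 = (-4*K*O)*K + 1 = -4*O*K² + 1 = 1 - 4*O*K²)
(Y(10, -4) + 31)² = ((1 - 4*10*(-4)²) + 31)² = ((1 - 4*10*16) + 31)² = ((1 - 640) + 31)² = (-639 + 31)² = (-608)² = 369664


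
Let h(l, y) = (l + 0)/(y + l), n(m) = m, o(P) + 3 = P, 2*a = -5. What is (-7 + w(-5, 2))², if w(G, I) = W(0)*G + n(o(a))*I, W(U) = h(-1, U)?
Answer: 529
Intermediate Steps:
a = -5/2 (a = (½)*(-5) = -5/2 ≈ -2.5000)
o(P) = -3 + P
h(l, y) = l/(l + y)
W(U) = -1/(-1 + U)
w(G, I) = G - 11*I/2 (w(G, I) = (-1/(-1 + 0))*G + (-3 - 5/2)*I = (-1/(-1))*G - 11*I/2 = (-1*(-1))*G - 11*I/2 = 1*G - 11*I/2 = G - 11*I/2)
(-7 + w(-5, 2))² = (-7 + (-5 - 11/2*2))² = (-7 + (-5 - 11))² = (-7 - 16)² = (-23)² = 529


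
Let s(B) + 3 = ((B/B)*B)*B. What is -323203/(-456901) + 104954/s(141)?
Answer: 27189108394/4541139039 ≈ 5.9873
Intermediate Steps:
s(B) = -3 + B**2 (s(B) = -3 + ((B/B)*B)*B = -3 + (1*B)*B = -3 + B*B = -3 + B**2)
-323203/(-456901) + 104954/s(141) = -323203/(-456901) + 104954/(-3 + 141**2) = -323203*(-1/456901) + 104954/(-3 + 19881) = 323203/456901 + 104954/19878 = 323203/456901 + 104954*(1/19878) = 323203/456901 + 52477/9939 = 27189108394/4541139039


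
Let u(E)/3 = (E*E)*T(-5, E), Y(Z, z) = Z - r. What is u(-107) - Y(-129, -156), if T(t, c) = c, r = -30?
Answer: -3675030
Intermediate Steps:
Y(Z, z) = 30 + Z (Y(Z, z) = Z - 1*(-30) = Z + 30 = 30 + Z)
u(E) = 3*E³ (u(E) = 3*((E*E)*E) = 3*(E²*E) = 3*E³)
u(-107) - Y(-129, -156) = 3*(-107)³ - (30 - 129) = 3*(-1225043) - 1*(-99) = -3675129 + 99 = -3675030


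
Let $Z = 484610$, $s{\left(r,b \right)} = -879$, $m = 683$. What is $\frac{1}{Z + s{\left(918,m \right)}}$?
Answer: $\frac{1}{483731} \approx 2.0673 \cdot 10^{-6}$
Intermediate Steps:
$\frac{1}{Z + s{\left(918,m \right)}} = \frac{1}{484610 - 879} = \frac{1}{483731}$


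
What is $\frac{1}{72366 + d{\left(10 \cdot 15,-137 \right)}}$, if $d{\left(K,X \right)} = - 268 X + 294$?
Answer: $\frac{1}{109376} \approx 9.1428 \cdot 10^{-6}$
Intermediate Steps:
$d{\left(K,X \right)} = 294 - 268 X$
$\frac{1}{72366 + d{\left(10 \cdot 15,-137 \right)}} = \frac{1}{72366 + \left(294 - -36716\right)} = \frac{1}{72366 + \left(294 + 36716\right)} = \frac{1}{72366 + 37010} = \frac{1}{109376}$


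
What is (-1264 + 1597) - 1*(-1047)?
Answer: 1380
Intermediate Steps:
(-1264 + 1597) - 1*(-1047) = 333 + 1047 = 1380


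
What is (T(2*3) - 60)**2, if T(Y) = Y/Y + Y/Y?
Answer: 3364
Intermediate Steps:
T(Y) = 2 (T(Y) = 1 + 1 = 2)
(T(2*3) - 60)**2 = (2 - 60)**2 = (-58)**2 = 3364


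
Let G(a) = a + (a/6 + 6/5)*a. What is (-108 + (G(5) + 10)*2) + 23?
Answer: -104/3 ≈ -34.667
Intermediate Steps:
G(a) = a + a*(6/5 + a/6) (G(a) = a + (a*(1/6) + 6*(1/5))*a = a + (a/6 + 6/5)*a = a + (6/5 + a/6)*a = a + a*(6/5 + a/6))
(-108 + (G(5) + 10)*2) + 23 = (-108 + ((1/30)*5*(66 + 5*5) + 10)*2) + 23 = (-108 + ((1/30)*5*(66 + 25) + 10)*2) + 23 = (-108 + ((1/30)*5*91 + 10)*2) + 23 = (-108 + (91/6 + 10)*2) + 23 = (-108 + (151/6)*2) + 23 = (-108 + 151/3) + 23 = -173/3 + 23 = -104/3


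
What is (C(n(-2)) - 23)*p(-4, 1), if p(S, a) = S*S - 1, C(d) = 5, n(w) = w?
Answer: -270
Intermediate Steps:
p(S, a) = -1 + S² (p(S, a) = S² - 1 = -1 + S²)
(C(n(-2)) - 23)*p(-4, 1) = (5 - 23)*(-1 + (-4)²) = -18*(-1 + 16) = -18*15 = -270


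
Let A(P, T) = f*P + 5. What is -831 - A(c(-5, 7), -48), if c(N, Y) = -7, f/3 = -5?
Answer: -941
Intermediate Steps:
f = -15 (f = 3*(-5) = -15)
A(P, T) = 5 - 15*P (A(P, T) = -15*P + 5 = 5 - 15*P)
-831 - A(c(-5, 7), -48) = -831 - (5 - 15*(-7)) = -831 - (5 + 105) = -831 - 1*110 = -831 - 110 = -941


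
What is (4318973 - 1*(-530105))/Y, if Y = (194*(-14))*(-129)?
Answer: 2424539/175182 ≈ 13.840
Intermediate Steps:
Y = 350364 (Y = -2716*(-129) = 350364)
(4318973 - 1*(-530105))/Y = (4318973 - 1*(-530105))/350364 = (4318973 + 530105)*(1/350364) = 4849078*(1/350364) = 2424539/175182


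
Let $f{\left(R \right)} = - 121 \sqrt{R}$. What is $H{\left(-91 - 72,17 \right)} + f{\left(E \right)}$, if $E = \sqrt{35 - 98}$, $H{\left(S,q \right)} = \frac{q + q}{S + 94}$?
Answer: $- \frac{34}{69} - 121 \sqrt{3} \sqrt[4]{7} \sqrt{i} \approx -241.54 - 241.05 i$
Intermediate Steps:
$H{\left(S,q \right)} = \frac{2 q}{94 + S}$
$E = 3 i \sqrt{7}$ ($E = \sqrt{-63} = 3 i \sqrt{7} \approx 7.9373 i$)
$H{\left(-91 - 72,17 \right)} + f{\left(E \right)} = 2 \cdot 17 \frac{1}{94 - 163} - 121 \sqrt{3 i \sqrt{7}} = 2 \cdot 17 \frac{1}{94 - 163} - 121 \sqrt{3} \sqrt[4]{7} \sqrt{i} = 2 \cdot 17 \frac{1}{-69} - 121 \sqrt{3} \sqrt[4]{7} \sqrt{i} = 2 \cdot 17 \left(- \frac{1}{69}\right) - 121 \sqrt{3} \sqrt[4]{7} \sqrt{i} = - \frac{34}{69} - 121 \sqrt{3} \sqrt[4]{7} \sqrt{i}$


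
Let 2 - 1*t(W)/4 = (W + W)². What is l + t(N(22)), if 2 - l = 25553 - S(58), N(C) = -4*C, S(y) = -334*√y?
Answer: -149447 - 334*√58 ≈ -1.5199e+5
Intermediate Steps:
t(W) = 8 - 16*W² (t(W) = 8 - 4*(W + W)² = 8 - 4*4*W² = 8 - 16*W²)
l = -25551 - 334*√58 (l = 2 - (25553 - (-334)*√58) = 2 - (25553 + 334*√58) = 2 + (-25553 - 334*√58) = -25551 - 334*√58 ≈ -28095.)
l + t(N(22)) = (-25551 - 334*√58) + (8 - 16*(-4*22)²) = (-25551 - 334*√58) + (8 - 16*(-88)²) = (-25551 - 334*√58) + (8 - 16*7744) = (-25551 - 334*√58) + (8 - 123904) = (-25551 - 334*√58) - 123896 = -149447 - 334*√58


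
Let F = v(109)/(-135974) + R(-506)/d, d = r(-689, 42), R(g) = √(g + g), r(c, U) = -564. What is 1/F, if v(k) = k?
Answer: -147329800623/584830472459 + 651734735829*I*√253/584830472459 ≈ -0.25192 + 17.726*I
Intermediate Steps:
R(g) = √2*√g (R(g) = √(2*g) = √2*√g)
d = -564
F = -109/135974 - I*√253/282 (F = 109/(-135974) + (√2*√(-506))/(-564) = 109*(-1/135974) + (√2*(I*√506))*(-1/564) = -109/135974 + (2*I*√253)*(-1/564) = -109/135974 - I*√253/282 ≈ -0.00080162 - 0.056404*I)
1/F = 1/(-109/135974 - I*√253/282)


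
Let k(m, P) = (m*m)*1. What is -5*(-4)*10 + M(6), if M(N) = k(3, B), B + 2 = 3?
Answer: 209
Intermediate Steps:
B = 1 (B = -2 + 3 = 1)
k(m, P) = m**2 (k(m, P) = m**2*1 = m**2)
M(N) = 9 (M(N) = 3**2 = 9)
-5*(-4)*10 + M(6) = -5*(-4)*10 + 9 = 20*10 + 9 = 200 + 9 = 209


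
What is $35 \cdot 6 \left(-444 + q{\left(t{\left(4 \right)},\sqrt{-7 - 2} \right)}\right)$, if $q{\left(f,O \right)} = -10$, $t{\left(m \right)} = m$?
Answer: $-95340$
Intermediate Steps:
$35 \cdot 6 \left(-444 + q{\left(t{\left(4 \right)},\sqrt{-7 - 2} \right)}\right) = 35 \cdot 6 \left(-444 - 10\right) = 210 \left(-454\right) = -95340$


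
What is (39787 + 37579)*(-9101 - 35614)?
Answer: -3459420690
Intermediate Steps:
(39787 + 37579)*(-9101 - 35614) = 77366*(-44715) = -3459420690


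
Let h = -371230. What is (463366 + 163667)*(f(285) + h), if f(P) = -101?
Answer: -232836790923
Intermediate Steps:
(463366 + 163667)*(f(285) + h) = (463366 + 163667)*(-101 - 371230) = 627033*(-371331) = -232836790923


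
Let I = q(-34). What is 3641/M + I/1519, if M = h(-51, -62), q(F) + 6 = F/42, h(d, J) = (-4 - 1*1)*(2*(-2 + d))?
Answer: 116068469/16906470 ≈ 6.8653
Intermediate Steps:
h(d, J) = 20 - 10*d (h(d, J) = (-4 - 1)*(-4 + 2*d) = -5*(-4 + 2*d) = 20 - 10*d)
q(F) = -6 + F/42
I = -143/21 (I = -6 + (1/42)*(-34) = -6 - 17/21 = -143/21 ≈ -6.8095)
M = 530 (M = 20 - 10*(-51) = 20 + 510 = 530)
3641/M + I/1519 = 3641/530 - 143/21/1519 = 3641*(1/530) - 143/21*1/1519 = 3641/530 - 143/31899 = 116068469/16906470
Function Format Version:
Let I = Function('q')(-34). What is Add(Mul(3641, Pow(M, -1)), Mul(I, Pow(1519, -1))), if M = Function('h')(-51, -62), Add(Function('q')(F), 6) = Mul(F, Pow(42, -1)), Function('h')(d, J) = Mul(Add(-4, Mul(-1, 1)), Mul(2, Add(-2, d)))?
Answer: Rational(116068469, 16906470) ≈ 6.8653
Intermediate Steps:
Function('h')(d, J) = Add(20, Mul(-10, d)) (Function('h')(d, J) = Mul(Add(-4, -1), Add(-4, Mul(2, d))) = Mul(-5, Add(-4, Mul(2, d))) = Add(20, Mul(-10, d)))
Function('q')(F) = Add(-6, Mul(Rational(1, 42), F)) (Function('q')(F) = Add(-6, Mul(F, Pow(42, -1))) = Add(-6, Mul(F, Rational(1, 42))) = Add(-6, Mul(Rational(1, 42), F)))
I = Rational(-143, 21) (I = Add(-6, Mul(Rational(1, 42), -34)) = Add(-6, Rational(-17, 21)) = Rational(-143, 21) ≈ -6.8095)
M = 530 (M = Add(20, Mul(-10, -51)) = Add(20, 510) = 530)
Add(Mul(3641, Pow(M, -1)), Mul(I, Pow(1519, -1))) = Add(Mul(3641, Pow(530, -1)), Mul(Rational(-143, 21), Pow(1519, -1))) = Add(Mul(3641, Rational(1, 530)), Mul(Rational(-143, 21), Rational(1, 1519))) = Add(Rational(3641, 530), Rational(-143, 31899)) = Rational(116068469, 16906470)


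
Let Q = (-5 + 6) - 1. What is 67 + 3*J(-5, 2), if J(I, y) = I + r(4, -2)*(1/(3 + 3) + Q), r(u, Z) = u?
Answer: 54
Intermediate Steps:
Q = 0 (Q = 1 - 1 = 0)
J(I, y) = ⅔ + I (J(I, y) = I + 4*(1/(3 + 3) + 0) = I + 4*(1/6 + 0) = I + 4*(⅙ + 0) = I + 4*(⅙) = I + ⅔ = ⅔ + I)
67 + 3*J(-5, 2) = 67 + 3*(⅔ - 5) = 67 + 3*(-13/3) = 67 - 13 = 54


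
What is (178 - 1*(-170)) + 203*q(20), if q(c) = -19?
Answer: -3509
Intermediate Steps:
(178 - 1*(-170)) + 203*q(20) = (178 - 1*(-170)) + 203*(-19) = (178 + 170) - 3857 = 348 - 3857 = -3509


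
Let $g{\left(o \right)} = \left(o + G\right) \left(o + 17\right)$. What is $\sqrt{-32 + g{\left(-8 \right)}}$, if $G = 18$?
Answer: $\sqrt{58} \approx 7.6158$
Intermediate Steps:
$g{\left(o \right)} = \left(17 + o\right) \left(18 + o\right)$ ($g{\left(o \right)} = \left(o + 18\right) \left(o + 17\right) = \left(18 + o\right) \left(17 + o\right) = \left(17 + o\right) \left(18 + o\right)$)
$\sqrt{-32 + g{\left(-8 \right)}} = \sqrt{-32 + \left(306 + \left(-8\right)^{2} + 35 \left(-8\right)\right)} = \sqrt{-32 + \left(306 + 64 - 280\right)} = \sqrt{-32 + 90} = \sqrt{58}$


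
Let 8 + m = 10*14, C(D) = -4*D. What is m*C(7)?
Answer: -3696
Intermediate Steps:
m = 132 (m = -8 + 10*14 = -8 + 140 = 132)
m*C(7) = 132*(-4*7) = 132*(-28) = -3696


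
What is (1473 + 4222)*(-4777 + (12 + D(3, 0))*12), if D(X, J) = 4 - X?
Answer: -26316595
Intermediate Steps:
(1473 + 4222)*(-4777 + (12 + D(3, 0))*12) = (1473 + 4222)*(-4777 + (12 + (4 - 1*3))*12) = 5695*(-4777 + (12 + (4 - 3))*12) = 5695*(-4777 + (12 + 1)*12) = 5695*(-4777 + 13*12) = 5695*(-4777 + 156) = 5695*(-4621) = -26316595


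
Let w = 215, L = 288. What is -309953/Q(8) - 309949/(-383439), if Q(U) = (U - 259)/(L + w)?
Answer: 59780656185800/96243189 ≈ 6.2114e+5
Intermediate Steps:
Q(U) = -259/503 + U/503 (Q(U) = (U - 259)/(288 + 215) = (-259 + U)/503 = (-259 + U)*(1/503) = -259/503 + U/503)
-309953/Q(8) - 309949/(-383439) = -309953/(-259/503 + (1/503)*8) - 309949/(-383439) = -309953/(-259/503 + 8/503) - 309949*(-1/383439) = -309953/(-251/503) + 309949/383439 = -309953*(-503/251) + 309949/383439 = 155906359/251 + 309949/383439 = 59780656185800/96243189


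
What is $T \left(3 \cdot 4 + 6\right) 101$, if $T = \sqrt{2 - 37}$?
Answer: $1818 i \sqrt{35} \approx 10755.0 i$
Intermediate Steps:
$T = i \sqrt{35}$ ($T = \sqrt{-35} = i \sqrt{35} \approx 5.9161 i$)
$T \left(3 \cdot 4 + 6\right) 101 = i \sqrt{35} \left(3 \cdot 4 + 6\right) 101 = i \sqrt{35} \left(12 + 6\right) 101 = i \sqrt{35} \cdot 18 \cdot 101 = 18 i \sqrt{35} \cdot 101 = 1818 i \sqrt{35}$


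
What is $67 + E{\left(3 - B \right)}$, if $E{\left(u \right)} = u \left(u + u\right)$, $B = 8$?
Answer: $117$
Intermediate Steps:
$E{\left(u \right)} = 2 u^{2}$ ($E{\left(u \right)} = u 2 u = 2 u^{2}$)
$67 + E{\left(3 - B \right)} = 67 + 2 \left(3 - 8\right)^{2} = 67 + 2 \left(-5\right)^{2} = 67 + 2 \cdot 25 = 67 + 50 = 117$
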